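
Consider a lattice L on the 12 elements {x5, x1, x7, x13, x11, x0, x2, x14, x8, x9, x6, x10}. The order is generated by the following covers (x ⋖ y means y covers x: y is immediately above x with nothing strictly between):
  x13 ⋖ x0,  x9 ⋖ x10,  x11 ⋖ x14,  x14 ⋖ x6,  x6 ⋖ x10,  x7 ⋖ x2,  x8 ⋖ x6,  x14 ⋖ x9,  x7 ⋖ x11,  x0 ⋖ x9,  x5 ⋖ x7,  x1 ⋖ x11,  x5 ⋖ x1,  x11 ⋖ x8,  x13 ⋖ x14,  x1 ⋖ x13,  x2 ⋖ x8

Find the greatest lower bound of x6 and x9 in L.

Common lower bounds of {x6, x9}: x1, x11, x13, x14, x5, x7.
The greatest among these is x14.

x14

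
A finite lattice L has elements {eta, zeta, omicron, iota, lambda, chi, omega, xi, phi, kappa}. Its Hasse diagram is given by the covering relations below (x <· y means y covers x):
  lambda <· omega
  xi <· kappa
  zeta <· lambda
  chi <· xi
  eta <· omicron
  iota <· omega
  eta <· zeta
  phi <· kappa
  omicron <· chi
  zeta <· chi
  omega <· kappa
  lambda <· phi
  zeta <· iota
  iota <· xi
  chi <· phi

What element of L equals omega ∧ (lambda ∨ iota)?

omega

lambda ∨ iota = omega
omega ∧ omega = omega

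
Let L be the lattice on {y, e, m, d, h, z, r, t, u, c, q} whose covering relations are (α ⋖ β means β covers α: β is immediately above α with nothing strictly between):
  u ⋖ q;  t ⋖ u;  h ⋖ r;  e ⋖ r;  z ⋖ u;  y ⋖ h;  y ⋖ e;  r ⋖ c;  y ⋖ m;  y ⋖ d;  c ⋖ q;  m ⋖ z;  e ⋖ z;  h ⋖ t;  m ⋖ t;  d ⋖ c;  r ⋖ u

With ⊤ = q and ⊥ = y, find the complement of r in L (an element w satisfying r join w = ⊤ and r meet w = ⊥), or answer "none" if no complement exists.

For every candidate w, either r ∨ w ≠ q or r ∧ w ≠ y; no complement exists.

none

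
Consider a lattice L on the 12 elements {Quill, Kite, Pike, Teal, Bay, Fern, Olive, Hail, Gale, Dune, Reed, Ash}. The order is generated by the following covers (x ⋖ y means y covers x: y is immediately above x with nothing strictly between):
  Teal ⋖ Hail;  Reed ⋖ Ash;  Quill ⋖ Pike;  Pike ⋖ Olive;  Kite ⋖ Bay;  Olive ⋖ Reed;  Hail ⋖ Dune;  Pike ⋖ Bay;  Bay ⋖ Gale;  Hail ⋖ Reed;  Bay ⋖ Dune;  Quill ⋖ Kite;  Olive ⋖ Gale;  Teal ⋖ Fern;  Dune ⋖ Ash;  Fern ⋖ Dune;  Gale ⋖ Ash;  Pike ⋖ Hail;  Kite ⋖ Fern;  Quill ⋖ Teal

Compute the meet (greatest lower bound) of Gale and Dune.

Bay

Common lower bounds of {Gale, Dune}: Bay, Kite, Pike, Quill.
The greatest among these is Bay.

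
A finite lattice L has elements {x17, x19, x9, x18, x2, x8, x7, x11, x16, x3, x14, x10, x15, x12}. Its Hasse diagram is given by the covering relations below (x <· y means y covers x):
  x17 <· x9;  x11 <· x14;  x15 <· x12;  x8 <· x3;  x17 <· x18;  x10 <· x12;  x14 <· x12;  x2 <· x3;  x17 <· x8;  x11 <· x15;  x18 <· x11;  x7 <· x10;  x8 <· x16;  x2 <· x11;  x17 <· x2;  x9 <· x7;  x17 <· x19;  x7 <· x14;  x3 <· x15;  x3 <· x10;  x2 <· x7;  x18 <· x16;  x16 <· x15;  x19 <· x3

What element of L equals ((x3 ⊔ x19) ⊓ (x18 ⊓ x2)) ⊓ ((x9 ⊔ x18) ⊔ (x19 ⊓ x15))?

x3 ∨ x19 = x3
x18 ∧ x2 = x17
x3 ∧ x17 = x17
x9 ∨ x18 = x14
x19 ∧ x15 = x19
x14 ∨ x19 = x12
x17 ∧ x12 = x17

x17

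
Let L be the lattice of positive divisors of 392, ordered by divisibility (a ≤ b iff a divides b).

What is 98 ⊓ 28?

14

In the divisibility order, the meet is the greatest common divisor: gcd(98, 28) = 14.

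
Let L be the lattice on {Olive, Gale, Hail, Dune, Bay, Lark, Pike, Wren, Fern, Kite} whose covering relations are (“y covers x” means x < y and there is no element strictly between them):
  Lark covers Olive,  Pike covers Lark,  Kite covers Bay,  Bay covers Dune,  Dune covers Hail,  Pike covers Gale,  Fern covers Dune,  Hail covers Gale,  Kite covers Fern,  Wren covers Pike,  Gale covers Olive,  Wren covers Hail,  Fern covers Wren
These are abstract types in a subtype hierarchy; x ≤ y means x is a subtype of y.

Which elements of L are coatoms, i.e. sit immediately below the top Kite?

The coatoms are exactly the elements covered by Kite: Bay, Fern.

Bay, Fern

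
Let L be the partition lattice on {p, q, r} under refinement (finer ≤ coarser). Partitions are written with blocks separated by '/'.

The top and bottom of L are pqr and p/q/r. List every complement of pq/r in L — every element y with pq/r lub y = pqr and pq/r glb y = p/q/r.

p/qr, pr/q

Need y with pq/r ∨ y = pqr and pq/r ∧ y = p/q/r.
Checking each element gives: p/qr, pr/q.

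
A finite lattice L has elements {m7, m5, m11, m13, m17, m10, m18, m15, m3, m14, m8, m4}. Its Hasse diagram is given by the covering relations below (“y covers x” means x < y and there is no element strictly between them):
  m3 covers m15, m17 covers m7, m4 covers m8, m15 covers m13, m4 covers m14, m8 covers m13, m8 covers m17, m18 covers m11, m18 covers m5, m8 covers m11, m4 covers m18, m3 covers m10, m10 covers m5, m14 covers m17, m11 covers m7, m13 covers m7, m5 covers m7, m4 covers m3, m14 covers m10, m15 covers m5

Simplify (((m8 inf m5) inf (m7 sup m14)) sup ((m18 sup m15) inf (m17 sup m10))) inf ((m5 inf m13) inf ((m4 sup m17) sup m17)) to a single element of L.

m7

m8 ∧ m5 = m7
m7 ∨ m14 = m14
m7 ∧ m14 = m7
m18 ∨ m15 = m4
m17 ∨ m10 = m14
m4 ∧ m14 = m14
m7 ∨ m14 = m14
m5 ∧ m13 = m7
m4 ∨ m17 = m4
m4 ∨ m17 = m4
m7 ∧ m4 = m7
m14 ∧ m7 = m7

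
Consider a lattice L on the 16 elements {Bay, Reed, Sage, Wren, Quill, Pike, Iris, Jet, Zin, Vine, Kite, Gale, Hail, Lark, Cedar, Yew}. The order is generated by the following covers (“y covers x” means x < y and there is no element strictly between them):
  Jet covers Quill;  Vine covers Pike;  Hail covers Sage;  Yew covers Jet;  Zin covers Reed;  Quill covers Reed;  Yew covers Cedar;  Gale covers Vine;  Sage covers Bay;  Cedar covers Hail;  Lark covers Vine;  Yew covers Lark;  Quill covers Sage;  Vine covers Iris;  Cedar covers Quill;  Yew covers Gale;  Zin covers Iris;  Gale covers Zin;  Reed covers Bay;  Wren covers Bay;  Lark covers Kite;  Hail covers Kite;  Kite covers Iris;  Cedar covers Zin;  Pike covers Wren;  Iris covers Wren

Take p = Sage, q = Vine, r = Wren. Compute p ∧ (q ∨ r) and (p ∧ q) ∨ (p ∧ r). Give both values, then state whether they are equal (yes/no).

Bay; Bay; yes

q ∨ r = Vine, so p ∧ (q ∨ r) = Sage ∧ Vine = Bay.
p ∧ q = Bay and p ∧ r = Bay, so (p ∧ q) ∨ (p ∧ r) = Bay ∨ Bay = Bay.
Equal: yes.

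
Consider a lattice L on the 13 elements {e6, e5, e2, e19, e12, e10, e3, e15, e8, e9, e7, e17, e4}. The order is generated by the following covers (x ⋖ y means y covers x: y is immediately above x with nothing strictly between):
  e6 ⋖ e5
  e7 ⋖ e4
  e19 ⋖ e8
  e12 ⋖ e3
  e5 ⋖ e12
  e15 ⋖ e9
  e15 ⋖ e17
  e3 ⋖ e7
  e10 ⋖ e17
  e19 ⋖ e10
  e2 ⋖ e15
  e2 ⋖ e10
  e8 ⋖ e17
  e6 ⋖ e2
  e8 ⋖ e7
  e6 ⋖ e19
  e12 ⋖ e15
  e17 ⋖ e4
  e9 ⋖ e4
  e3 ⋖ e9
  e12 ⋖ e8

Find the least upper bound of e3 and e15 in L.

Common upper bounds of {e3, e15}: e4, e9.
The least among these is e9.

e9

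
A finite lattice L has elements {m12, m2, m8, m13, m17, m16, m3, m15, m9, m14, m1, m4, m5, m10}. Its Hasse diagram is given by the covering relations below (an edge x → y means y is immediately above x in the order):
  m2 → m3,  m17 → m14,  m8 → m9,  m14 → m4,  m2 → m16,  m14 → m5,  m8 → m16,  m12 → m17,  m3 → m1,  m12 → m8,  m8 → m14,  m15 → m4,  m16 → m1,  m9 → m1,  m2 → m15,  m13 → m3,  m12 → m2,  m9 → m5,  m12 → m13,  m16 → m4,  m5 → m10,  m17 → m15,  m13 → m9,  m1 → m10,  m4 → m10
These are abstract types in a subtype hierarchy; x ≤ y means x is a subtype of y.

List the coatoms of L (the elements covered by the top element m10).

The coatoms are exactly the elements covered by m10: m1, m4, m5.

m1, m4, m5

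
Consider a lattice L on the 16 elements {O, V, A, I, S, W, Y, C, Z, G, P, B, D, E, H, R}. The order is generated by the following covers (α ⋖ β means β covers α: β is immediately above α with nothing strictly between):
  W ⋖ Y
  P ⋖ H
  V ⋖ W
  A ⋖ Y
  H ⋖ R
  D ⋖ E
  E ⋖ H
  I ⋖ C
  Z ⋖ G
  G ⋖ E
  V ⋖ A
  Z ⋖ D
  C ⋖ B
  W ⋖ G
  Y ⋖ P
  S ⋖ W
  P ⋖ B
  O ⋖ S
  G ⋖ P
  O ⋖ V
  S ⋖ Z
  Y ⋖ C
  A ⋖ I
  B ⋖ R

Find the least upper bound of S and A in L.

Common upper bounds of {S, A}: B, C, H, P, R, Y.
The least among these is Y.

Y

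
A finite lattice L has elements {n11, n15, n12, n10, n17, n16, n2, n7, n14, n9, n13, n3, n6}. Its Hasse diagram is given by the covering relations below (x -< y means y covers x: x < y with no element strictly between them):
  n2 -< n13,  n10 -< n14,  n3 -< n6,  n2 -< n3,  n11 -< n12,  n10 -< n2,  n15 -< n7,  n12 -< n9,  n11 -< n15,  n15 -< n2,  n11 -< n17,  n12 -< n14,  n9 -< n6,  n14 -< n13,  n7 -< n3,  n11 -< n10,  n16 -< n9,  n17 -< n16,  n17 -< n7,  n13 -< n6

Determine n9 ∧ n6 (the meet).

n9

Common lower bounds of {n9, n6}: n11, n12, n16, n17, n9.
The greatest among these is n9.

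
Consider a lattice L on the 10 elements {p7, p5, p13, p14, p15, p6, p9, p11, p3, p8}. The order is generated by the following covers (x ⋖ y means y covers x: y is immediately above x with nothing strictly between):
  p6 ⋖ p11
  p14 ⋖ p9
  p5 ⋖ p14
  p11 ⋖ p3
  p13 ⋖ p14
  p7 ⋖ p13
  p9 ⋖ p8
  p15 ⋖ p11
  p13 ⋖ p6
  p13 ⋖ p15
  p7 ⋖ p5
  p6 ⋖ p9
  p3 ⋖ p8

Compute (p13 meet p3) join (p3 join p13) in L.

p13 ∧ p3 = p13
p3 ∨ p13 = p3
p13 ∨ p3 = p3

p3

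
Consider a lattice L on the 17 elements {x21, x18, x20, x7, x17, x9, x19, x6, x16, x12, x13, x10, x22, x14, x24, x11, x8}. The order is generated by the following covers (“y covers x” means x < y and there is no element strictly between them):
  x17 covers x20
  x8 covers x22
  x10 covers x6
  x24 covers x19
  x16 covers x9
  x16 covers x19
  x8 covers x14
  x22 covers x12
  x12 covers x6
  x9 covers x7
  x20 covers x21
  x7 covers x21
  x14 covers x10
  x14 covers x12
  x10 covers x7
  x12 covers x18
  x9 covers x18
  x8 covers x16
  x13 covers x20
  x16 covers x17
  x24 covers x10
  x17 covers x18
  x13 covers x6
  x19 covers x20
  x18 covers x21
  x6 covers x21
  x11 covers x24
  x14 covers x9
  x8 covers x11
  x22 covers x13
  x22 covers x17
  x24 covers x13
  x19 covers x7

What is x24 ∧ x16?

Common lower bounds of {x24, x16}: x19, x20, x21, x7.
The greatest among these is x19.

x19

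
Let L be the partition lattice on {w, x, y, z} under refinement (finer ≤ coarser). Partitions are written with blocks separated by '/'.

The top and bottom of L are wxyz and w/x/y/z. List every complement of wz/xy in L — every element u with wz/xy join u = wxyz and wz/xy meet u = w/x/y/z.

Need u with wz/xy ∨ u = wxyz and wz/xy ∧ u = w/x/y/z.
Checking each element gives: w/x/yz, w/xz/y, wx/y/z, wx/yz, wy/x/z, wy/xz.

w/x/yz, w/xz/y, wx/y/z, wx/yz, wy/x/z, wy/xz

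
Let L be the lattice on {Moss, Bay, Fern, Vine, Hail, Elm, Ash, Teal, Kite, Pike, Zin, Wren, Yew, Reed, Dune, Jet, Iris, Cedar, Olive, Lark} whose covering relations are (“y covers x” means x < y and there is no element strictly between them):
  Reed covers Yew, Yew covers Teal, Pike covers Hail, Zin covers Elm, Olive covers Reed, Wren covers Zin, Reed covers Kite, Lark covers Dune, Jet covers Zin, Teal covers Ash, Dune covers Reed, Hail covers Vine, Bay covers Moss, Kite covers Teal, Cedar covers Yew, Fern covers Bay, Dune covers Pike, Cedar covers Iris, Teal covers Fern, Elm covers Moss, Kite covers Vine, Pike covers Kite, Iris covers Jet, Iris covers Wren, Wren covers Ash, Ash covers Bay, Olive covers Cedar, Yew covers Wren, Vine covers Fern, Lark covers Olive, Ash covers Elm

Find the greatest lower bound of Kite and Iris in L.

Common lower bounds of {Kite, Iris}: Ash, Bay, Elm, Moss.
The greatest among these is Ash.

Ash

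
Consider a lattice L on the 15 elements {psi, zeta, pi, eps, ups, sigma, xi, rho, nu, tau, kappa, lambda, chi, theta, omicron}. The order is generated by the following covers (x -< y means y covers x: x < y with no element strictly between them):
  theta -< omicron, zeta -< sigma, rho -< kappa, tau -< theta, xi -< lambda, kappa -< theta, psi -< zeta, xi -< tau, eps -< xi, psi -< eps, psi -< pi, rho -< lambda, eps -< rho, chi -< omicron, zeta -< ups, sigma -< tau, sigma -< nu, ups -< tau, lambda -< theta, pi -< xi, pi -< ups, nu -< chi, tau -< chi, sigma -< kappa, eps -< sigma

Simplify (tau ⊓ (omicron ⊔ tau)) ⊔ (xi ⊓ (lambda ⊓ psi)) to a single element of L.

tau

omicron ∨ tau = omicron
tau ∧ omicron = tau
lambda ∧ psi = psi
xi ∧ psi = psi
tau ∨ psi = tau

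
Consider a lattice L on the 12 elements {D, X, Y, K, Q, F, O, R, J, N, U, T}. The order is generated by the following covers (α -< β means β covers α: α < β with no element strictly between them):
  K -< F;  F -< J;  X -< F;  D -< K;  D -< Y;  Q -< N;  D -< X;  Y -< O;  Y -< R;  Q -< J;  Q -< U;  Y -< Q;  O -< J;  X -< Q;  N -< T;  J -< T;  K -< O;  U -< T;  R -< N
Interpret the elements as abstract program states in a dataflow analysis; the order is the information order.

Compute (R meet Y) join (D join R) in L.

R

R ∧ Y = Y
D ∨ R = R
Y ∨ R = R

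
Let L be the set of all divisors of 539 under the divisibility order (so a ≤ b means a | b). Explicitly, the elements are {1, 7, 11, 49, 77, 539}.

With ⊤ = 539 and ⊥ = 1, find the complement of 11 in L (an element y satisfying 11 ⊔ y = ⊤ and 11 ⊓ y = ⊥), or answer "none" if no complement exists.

49

Need y with 11 ∨ y = 539 and 11 ∧ y = 1.
Checking each element gives: 49.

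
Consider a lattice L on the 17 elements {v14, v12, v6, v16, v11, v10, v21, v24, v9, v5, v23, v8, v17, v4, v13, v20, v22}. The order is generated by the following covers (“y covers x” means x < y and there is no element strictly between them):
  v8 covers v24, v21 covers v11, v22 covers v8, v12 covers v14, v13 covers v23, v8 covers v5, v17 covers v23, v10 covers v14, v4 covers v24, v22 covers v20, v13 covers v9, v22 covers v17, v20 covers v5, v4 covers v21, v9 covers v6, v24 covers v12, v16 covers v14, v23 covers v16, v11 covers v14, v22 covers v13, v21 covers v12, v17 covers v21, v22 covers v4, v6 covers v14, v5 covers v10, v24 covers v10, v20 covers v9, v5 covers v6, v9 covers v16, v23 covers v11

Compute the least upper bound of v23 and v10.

Common upper bounds of {v23, v10}: v22.
The least among these is v22.

v22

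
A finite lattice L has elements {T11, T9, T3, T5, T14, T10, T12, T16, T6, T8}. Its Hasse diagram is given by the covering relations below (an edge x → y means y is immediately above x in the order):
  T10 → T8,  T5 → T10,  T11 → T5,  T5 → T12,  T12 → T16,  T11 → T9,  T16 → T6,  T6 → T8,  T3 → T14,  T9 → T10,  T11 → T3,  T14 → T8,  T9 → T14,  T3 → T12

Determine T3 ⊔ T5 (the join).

T12

Common upper bounds of {T3, T5}: T12, T16, T6, T8.
The least among these is T12.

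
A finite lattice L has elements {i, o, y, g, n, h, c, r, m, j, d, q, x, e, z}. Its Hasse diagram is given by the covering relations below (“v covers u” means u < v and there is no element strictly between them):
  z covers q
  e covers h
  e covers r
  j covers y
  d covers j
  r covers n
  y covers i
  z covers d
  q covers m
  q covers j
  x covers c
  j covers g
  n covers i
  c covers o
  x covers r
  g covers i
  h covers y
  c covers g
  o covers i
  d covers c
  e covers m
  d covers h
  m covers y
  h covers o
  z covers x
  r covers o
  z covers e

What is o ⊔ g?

c

Common upper bounds of {o, g}: c, d, x, z.
The least among these is c.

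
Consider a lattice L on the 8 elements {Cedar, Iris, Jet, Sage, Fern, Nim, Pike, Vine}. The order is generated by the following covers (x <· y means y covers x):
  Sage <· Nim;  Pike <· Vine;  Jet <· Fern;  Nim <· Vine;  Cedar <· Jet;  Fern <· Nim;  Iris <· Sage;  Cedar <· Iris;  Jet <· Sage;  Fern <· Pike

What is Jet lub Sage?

Common upper bounds of {Jet, Sage}: Nim, Sage, Vine.
The least among these is Sage.

Sage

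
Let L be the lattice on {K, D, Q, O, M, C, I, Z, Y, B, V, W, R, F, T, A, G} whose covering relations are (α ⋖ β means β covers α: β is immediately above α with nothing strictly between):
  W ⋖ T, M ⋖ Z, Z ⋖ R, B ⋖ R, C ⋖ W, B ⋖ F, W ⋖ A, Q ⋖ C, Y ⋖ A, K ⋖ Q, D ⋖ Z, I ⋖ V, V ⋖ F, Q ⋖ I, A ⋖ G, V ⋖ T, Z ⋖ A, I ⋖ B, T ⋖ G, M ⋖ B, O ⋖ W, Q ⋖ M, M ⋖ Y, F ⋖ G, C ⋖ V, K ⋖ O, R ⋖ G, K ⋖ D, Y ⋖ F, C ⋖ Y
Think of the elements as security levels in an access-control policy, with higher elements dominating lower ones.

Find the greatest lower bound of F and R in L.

B

Common lower bounds of {F, R}: B, I, K, M, Q.
The greatest among these is B.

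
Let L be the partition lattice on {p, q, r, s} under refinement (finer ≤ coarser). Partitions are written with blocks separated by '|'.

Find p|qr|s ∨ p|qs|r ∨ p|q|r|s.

Common upper bounds of {p|qr|s, p|qs|r, p|q|r|s}: pqrs, p|qrs.
The least among these is p|qrs.

p|qrs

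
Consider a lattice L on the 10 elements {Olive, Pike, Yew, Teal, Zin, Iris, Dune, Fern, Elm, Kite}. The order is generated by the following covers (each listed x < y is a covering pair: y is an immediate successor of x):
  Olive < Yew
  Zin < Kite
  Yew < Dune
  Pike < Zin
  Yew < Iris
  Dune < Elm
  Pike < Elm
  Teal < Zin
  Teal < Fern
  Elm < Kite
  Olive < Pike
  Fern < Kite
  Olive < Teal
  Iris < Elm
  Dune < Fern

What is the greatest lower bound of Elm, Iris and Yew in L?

Yew

Common lower bounds of {Elm, Iris, Yew}: Olive, Yew.
The greatest among these is Yew.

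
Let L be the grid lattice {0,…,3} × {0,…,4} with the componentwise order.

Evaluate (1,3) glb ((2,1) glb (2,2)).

(1,1)

(2,1) ∧ (2,2) = (2,1)
(1,3) ∧ (2,1) = (1,1)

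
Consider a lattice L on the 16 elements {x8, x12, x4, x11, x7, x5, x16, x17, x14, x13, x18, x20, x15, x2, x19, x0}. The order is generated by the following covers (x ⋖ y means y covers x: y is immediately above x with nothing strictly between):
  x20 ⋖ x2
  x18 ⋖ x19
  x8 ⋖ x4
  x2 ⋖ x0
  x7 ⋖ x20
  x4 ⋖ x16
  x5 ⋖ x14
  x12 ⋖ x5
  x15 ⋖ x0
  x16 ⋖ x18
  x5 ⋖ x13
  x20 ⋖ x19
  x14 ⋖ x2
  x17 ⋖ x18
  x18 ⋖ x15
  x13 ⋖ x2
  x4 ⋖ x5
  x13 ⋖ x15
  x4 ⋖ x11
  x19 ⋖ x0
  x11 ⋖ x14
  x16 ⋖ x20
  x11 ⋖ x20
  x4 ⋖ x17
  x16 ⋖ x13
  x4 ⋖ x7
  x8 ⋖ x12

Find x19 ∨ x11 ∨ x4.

x19

Common upper bounds of {x19, x11, x4}: x0, x19.
The least among these is x19.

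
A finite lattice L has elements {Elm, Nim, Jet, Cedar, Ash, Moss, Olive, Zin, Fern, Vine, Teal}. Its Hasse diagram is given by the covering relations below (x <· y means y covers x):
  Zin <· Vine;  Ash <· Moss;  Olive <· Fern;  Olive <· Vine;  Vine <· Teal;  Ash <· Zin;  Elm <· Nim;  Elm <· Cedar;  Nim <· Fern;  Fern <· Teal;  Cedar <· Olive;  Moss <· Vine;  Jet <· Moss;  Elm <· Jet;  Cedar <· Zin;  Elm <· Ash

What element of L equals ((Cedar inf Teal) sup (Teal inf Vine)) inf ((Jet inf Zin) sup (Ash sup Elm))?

Ash

Cedar ∧ Teal = Cedar
Teal ∧ Vine = Vine
Cedar ∨ Vine = Vine
Jet ∧ Zin = Elm
Ash ∨ Elm = Ash
Elm ∨ Ash = Ash
Vine ∧ Ash = Ash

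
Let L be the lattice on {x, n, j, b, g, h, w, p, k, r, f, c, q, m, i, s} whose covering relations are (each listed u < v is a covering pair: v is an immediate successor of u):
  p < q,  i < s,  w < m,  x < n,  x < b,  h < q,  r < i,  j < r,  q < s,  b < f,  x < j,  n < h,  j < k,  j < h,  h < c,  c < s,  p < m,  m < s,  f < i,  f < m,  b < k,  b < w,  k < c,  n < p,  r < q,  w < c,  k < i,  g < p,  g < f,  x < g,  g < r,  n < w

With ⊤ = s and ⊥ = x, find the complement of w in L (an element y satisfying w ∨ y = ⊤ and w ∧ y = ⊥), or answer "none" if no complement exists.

r

Need y with w ∨ y = s and w ∧ y = x.
Checking each element gives: r.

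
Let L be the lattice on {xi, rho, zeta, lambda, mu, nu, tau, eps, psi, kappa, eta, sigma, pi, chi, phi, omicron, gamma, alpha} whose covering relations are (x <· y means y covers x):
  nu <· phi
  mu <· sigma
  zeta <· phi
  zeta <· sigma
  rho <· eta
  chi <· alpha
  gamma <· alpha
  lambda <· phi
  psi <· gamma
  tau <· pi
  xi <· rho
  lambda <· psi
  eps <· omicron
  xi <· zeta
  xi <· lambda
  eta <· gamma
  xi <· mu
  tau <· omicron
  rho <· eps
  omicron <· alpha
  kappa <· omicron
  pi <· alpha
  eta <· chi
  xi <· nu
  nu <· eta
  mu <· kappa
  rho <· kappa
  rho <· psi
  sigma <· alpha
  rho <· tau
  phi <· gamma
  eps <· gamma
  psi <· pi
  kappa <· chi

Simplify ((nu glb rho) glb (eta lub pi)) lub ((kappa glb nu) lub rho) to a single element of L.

rho

nu ∧ rho = xi
eta ∨ pi = alpha
xi ∧ alpha = xi
kappa ∧ nu = xi
xi ∨ rho = rho
xi ∨ rho = rho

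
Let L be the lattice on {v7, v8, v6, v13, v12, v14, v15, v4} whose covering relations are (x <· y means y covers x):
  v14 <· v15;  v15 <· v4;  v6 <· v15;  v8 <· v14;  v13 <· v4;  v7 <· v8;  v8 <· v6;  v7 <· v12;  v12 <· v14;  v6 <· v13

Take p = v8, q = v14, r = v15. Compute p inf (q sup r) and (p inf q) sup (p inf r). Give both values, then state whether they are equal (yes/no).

v8; v8; yes

q sup r = v15, so p inf (q sup r) = v8 inf v15 = v8.
p inf q = v8 and p inf r = v8, so (p inf q) sup (p inf r) = v8 sup v8 = v8.
Equal: yes.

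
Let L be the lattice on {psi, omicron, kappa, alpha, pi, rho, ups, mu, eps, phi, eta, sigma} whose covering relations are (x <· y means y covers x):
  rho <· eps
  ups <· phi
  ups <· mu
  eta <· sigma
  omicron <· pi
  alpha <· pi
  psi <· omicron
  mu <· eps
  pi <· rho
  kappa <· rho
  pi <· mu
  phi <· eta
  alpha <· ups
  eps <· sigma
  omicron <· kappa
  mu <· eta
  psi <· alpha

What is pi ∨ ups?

Common upper bounds of {pi, ups}: eps, eta, mu, sigma.
The least among these is mu.

mu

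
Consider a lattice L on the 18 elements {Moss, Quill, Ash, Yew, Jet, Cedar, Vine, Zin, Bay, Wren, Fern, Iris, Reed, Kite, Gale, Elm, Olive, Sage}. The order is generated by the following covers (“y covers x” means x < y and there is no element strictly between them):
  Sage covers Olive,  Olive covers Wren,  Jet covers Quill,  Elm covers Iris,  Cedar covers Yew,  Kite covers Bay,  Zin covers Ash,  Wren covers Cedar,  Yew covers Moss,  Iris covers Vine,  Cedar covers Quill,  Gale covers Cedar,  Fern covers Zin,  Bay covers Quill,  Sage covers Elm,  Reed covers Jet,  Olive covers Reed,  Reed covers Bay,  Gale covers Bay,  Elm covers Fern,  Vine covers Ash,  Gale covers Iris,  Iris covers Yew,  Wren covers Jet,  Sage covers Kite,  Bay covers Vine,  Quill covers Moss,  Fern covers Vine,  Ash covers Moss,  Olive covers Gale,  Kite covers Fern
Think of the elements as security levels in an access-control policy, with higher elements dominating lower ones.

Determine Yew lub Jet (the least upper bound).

Wren

Common upper bounds of {Yew, Jet}: Olive, Sage, Wren.
The least among these is Wren.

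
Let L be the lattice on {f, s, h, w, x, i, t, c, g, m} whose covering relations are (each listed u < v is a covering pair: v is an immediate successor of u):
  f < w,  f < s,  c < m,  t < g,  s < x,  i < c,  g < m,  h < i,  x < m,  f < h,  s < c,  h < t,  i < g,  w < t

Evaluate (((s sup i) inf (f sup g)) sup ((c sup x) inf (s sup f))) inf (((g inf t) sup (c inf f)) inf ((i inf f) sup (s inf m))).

f

s ∨ i = c
f ∨ g = g
c ∧ g = i
c ∨ x = m
s ∨ f = s
m ∧ s = s
i ∨ s = c
g ∧ t = t
c ∧ f = f
t ∨ f = t
i ∧ f = f
s ∧ m = s
f ∨ s = s
t ∧ s = f
c ∧ f = f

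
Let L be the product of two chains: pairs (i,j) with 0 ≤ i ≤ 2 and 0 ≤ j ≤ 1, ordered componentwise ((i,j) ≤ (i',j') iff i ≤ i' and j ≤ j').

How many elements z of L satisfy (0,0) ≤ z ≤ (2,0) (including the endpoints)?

The interval [(0,0), (2,0)] = {(0,0), (1,0), (2,0)}, which has 3 elements.

3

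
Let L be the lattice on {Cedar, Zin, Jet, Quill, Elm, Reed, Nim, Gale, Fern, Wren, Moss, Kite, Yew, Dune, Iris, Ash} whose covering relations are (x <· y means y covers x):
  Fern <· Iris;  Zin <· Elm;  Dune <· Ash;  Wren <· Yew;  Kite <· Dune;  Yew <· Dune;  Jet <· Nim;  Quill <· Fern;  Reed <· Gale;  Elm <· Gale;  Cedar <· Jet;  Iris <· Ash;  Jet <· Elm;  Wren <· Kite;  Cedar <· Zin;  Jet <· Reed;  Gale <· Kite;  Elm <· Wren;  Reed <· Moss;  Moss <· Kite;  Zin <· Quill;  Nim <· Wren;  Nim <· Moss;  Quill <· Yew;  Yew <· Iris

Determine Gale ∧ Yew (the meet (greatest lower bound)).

Elm

Common lower bounds of {Gale, Yew}: Cedar, Elm, Jet, Zin.
The greatest among these is Elm.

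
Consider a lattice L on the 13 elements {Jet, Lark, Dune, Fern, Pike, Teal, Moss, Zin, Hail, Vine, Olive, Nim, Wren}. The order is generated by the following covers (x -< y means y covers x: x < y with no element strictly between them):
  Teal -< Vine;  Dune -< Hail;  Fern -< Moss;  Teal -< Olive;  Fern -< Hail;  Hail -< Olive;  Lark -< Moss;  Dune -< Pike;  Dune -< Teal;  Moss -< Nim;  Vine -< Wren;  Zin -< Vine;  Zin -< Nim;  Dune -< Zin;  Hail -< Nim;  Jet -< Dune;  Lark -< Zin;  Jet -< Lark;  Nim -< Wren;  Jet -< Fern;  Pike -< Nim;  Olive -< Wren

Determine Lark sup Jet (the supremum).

Lark

Common upper bounds of {Lark, Jet}: Lark, Moss, Nim, Vine, Wren, Zin.
The least among these is Lark.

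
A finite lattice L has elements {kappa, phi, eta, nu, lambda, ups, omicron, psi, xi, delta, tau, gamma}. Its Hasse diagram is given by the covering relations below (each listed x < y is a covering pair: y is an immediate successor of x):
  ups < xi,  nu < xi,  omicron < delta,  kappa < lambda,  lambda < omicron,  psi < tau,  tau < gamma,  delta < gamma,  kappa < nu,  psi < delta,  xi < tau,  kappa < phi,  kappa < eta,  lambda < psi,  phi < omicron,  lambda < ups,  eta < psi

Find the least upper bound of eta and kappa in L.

eta

Common upper bounds of {eta, kappa}: delta, eta, gamma, psi, tau.
The least among these is eta.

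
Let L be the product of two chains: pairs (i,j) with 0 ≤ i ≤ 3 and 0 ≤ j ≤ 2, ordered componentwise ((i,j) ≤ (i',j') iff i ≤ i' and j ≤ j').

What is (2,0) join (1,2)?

(2,2)

Common upper bounds of {(2,0), (1,2)}: (2,2), (3,2).
The least among these is (2,2).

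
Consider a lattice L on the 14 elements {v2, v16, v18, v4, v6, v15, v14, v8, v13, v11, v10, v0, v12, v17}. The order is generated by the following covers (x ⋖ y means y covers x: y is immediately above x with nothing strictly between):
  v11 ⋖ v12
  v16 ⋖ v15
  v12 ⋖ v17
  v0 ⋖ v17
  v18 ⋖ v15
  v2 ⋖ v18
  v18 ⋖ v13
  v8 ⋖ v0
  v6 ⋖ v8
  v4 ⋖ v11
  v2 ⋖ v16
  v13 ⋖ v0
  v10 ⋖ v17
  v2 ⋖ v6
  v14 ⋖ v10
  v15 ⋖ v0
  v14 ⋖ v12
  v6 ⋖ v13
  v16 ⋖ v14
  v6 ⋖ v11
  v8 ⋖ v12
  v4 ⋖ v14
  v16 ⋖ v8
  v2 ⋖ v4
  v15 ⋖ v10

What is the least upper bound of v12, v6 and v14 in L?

v12

Common upper bounds of {v12, v6, v14}: v12, v17.
The least among these is v12.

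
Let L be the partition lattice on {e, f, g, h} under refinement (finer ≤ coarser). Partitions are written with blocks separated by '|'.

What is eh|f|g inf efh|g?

eh|f|g

The meet (common refinement) of eh|f|g and efh|g intersects blocks pairwise, giving eh|f|g.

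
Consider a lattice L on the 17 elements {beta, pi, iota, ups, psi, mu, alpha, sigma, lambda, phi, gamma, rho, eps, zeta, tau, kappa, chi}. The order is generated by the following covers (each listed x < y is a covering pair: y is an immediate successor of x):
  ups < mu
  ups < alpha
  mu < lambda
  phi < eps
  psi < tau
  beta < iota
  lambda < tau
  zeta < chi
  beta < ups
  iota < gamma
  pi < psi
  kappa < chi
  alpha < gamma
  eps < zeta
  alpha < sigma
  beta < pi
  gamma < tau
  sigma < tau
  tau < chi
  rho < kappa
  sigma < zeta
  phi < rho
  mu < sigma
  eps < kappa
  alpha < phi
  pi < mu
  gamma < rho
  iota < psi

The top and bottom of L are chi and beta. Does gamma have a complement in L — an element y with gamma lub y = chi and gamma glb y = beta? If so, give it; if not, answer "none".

none

For every candidate y, either gamma ∨ y ≠ chi or gamma ∧ y ≠ beta; no complement exists.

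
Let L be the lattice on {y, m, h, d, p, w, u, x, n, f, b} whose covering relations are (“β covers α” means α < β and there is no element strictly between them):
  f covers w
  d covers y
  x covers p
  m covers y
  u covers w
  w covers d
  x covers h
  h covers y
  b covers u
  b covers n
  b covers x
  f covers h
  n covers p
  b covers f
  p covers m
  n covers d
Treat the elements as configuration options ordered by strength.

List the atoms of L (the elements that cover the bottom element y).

The atoms are exactly the elements that cover y: d, h, m.

d, h, m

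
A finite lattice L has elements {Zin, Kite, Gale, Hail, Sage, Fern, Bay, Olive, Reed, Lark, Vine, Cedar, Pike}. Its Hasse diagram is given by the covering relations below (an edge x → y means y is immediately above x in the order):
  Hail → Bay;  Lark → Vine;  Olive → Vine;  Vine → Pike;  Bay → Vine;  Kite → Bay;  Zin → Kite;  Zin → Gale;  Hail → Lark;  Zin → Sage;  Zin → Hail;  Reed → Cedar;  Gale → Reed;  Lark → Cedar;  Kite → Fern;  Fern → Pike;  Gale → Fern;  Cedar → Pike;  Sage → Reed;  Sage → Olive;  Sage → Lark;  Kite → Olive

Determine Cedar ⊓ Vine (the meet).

Lark

Common lower bounds of {Cedar, Vine}: Hail, Lark, Sage, Zin.
The greatest among these is Lark.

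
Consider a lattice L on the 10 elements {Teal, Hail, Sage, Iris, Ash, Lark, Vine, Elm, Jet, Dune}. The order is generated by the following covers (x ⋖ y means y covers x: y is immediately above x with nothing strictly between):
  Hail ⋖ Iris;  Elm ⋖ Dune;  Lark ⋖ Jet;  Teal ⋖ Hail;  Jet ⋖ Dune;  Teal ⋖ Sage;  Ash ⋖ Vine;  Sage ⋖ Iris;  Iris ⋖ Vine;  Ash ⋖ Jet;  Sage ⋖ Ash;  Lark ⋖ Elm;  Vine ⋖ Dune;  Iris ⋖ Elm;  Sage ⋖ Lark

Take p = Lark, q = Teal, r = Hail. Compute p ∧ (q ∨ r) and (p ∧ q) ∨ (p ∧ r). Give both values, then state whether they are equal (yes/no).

q ∨ r = Hail, so p ∧ (q ∨ r) = Lark ∧ Hail = Teal.
p ∧ q = Teal and p ∧ r = Teal, so (p ∧ q) ∨ (p ∧ r) = Teal ∨ Teal = Teal.
Equal: yes.

Teal; Teal; yes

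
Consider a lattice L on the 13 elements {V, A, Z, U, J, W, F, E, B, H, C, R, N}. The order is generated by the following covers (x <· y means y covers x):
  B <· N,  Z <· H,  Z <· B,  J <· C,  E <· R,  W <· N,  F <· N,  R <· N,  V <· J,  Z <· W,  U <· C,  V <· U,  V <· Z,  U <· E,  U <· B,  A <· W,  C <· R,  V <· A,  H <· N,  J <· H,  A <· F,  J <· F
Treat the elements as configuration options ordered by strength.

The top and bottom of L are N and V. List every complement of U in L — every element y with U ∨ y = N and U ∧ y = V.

Need y with U ∨ y = N and U ∧ y = V.
Checking each element gives: A, F, H, W.

A, F, H, W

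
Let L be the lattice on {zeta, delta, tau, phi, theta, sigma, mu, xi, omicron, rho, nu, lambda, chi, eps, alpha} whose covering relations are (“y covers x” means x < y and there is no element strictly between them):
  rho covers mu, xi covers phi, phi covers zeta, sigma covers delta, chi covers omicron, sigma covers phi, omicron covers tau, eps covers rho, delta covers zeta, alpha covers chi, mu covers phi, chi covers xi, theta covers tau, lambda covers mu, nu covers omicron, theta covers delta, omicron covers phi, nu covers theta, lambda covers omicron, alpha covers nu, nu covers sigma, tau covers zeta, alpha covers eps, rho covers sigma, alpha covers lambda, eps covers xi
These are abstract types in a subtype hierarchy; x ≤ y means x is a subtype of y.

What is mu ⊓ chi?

phi

Common lower bounds of {mu, chi}: phi, zeta.
The greatest among these is phi.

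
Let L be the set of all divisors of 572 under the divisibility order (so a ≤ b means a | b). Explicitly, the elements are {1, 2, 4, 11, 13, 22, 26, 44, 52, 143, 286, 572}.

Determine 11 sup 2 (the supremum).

22

In the divisibility order, the join is the least common multiple: lcm(11, 2) = 22.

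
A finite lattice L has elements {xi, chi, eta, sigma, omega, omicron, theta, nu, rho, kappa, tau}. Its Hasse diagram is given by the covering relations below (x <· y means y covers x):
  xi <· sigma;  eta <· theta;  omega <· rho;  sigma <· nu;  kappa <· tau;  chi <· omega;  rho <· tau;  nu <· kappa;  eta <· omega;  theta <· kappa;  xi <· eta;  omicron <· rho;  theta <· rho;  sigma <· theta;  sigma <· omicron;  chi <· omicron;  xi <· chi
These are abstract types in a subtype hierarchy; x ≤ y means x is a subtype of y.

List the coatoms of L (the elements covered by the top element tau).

kappa, rho

The coatoms are exactly the elements covered by tau: kappa, rho.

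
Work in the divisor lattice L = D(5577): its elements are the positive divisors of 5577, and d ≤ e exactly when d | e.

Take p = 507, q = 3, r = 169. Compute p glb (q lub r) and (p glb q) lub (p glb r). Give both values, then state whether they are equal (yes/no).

q lub r = 507, so p glb (q lub r) = 507 glb 507 = 507.
p glb q = 3 and p glb r = 169, so (p glb q) lub (p glb r) = 3 lub 169 = 507.
Equal: yes.

507; 507; yes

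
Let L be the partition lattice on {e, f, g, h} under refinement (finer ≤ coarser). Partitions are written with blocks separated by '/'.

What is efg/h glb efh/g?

ef/g/h

The meet (common refinement) of efg/h and efh/g intersects blocks pairwise, giving ef/g/h.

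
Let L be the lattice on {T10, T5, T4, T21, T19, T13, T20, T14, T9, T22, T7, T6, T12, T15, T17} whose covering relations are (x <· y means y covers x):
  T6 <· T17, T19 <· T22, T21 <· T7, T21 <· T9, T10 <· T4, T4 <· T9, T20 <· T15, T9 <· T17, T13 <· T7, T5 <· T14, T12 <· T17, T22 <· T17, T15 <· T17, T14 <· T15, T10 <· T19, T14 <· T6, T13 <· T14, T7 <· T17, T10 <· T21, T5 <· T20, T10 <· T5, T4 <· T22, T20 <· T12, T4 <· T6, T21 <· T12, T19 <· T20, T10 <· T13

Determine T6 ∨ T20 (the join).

T17

Common upper bounds of {T6, T20}: T17.
The least among these is T17.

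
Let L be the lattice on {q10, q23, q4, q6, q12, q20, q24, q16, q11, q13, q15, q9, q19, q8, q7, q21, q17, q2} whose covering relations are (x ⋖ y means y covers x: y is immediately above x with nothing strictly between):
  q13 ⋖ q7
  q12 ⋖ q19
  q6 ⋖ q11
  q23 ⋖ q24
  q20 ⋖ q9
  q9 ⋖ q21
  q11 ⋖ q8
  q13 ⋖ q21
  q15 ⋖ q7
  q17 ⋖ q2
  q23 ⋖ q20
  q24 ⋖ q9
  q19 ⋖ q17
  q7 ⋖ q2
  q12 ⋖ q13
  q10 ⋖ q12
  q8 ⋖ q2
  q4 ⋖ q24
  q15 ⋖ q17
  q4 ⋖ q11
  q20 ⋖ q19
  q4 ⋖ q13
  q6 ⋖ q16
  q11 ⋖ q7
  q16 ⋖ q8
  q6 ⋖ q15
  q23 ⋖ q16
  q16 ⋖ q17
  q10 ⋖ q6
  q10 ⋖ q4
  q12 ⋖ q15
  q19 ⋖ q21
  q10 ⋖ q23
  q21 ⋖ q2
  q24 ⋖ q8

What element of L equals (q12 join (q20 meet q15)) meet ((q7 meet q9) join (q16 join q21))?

q12

q20 ∧ q15 = q10
q12 ∨ q10 = q12
q7 ∧ q9 = q4
q16 ∨ q21 = q2
q4 ∨ q2 = q2
q12 ∧ q2 = q12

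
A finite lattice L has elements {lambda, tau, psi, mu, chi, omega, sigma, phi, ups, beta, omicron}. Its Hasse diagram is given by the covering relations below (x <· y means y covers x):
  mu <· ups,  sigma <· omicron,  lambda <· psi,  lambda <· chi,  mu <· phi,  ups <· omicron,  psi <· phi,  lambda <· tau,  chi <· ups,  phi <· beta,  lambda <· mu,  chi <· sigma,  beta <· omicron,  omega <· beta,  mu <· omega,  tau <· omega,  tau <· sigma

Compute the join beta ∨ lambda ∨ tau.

Common upper bounds of {beta, lambda, tau}: beta, omicron.
The least among these is beta.

beta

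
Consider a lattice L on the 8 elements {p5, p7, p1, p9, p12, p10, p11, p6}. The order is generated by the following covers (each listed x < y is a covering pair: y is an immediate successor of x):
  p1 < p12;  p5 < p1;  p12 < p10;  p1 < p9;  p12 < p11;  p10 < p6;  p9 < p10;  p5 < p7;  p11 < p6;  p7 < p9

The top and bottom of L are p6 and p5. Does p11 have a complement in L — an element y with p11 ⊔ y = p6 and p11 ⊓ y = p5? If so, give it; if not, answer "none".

p7

Need y with p11 ∨ y = p6 and p11 ∧ y = p5.
Checking each element gives: p7.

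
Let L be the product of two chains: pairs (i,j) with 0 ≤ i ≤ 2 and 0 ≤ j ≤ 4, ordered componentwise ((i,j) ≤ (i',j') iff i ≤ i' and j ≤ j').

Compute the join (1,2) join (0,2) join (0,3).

(1,3)

Common upper bounds of {(1,2), (0,2), (0,3)}: (1,3), (1,4), (2,3), (2,4).
The least among these is (1,3).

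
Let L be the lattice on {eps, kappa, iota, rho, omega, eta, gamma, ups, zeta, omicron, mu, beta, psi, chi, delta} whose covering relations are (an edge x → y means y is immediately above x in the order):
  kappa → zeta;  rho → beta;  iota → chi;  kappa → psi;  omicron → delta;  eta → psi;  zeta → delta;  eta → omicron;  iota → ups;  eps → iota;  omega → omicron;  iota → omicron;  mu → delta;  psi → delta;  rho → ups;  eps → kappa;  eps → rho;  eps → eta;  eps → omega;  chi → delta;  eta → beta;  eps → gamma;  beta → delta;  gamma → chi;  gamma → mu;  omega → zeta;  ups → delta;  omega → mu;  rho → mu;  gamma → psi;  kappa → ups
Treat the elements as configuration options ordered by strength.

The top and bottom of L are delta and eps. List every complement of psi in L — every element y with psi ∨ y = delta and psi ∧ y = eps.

iota, omega, rho

Need y with psi ∨ y = delta and psi ∧ y = eps.
Checking each element gives: iota, omega, rho.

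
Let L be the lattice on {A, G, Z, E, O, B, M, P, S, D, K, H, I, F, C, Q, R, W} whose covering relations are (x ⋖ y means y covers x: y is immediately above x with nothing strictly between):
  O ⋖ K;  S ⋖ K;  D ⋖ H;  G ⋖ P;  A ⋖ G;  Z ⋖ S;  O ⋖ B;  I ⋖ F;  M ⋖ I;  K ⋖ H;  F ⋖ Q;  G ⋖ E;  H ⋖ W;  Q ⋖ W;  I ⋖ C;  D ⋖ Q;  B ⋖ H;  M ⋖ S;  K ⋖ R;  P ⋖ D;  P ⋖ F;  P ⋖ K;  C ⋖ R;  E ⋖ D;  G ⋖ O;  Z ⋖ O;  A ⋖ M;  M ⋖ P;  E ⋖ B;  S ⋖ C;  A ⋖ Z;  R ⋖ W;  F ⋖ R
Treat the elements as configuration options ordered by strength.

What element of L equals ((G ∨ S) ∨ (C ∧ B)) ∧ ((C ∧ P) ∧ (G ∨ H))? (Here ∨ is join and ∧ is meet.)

G ∨ S = K
C ∧ B = Z
K ∨ Z = K
C ∧ P = M
G ∨ H = H
M ∧ H = M
K ∧ M = M

M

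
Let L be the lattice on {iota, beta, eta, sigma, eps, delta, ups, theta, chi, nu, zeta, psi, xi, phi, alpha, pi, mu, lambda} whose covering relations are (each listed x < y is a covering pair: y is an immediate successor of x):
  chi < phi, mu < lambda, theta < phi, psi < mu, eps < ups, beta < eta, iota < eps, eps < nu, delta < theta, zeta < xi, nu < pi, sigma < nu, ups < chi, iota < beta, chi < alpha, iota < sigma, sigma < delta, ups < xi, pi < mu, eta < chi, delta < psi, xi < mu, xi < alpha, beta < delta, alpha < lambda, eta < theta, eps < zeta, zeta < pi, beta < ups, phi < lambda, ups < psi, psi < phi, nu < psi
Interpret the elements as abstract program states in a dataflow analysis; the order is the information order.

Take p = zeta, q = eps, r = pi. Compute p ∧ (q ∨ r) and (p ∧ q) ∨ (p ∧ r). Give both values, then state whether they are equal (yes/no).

zeta; zeta; yes

q ∨ r = pi, so p ∧ (q ∨ r) = zeta ∧ pi = zeta.
p ∧ q = eps and p ∧ r = zeta, so (p ∧ q) ∨ (p ∧ r) = eps ∨ zeta = zeta.
Equal: yes.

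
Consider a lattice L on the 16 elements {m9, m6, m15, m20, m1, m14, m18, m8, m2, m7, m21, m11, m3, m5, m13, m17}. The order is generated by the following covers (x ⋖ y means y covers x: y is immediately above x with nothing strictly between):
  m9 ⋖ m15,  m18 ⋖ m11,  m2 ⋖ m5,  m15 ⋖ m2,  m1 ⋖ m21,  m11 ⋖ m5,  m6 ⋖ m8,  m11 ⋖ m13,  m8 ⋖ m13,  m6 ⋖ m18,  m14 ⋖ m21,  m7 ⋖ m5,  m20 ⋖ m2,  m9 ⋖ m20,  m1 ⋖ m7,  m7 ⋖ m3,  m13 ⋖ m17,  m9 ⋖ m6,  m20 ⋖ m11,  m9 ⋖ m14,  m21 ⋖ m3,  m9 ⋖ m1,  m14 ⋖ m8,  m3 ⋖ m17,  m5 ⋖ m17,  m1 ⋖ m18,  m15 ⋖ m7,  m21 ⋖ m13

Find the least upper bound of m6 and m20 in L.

Common upper bounds of {m6, m20}: m11, m13, m17, m5.
The least among these is m11.

m11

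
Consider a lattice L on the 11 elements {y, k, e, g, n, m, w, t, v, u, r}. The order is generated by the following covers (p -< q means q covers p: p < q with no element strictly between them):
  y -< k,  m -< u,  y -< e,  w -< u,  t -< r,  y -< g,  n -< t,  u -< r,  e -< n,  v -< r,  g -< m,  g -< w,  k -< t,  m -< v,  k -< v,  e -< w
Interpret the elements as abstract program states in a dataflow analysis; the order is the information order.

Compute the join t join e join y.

t

Common upper bounds of {t, e, y}: r, t.
The least among these is t.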